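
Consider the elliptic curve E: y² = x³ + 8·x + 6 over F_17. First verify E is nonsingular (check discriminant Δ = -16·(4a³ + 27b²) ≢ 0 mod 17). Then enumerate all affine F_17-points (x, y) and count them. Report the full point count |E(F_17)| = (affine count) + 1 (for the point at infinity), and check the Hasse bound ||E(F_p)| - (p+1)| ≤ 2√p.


Affine points = {(1, 7), (1, 10), (2, 8), (2, 9), (4, 0), (5, 1), (5, 16), (6, 7), (6, 10), (8, 2), (8, 15), (9, 5), (9, 12), (10, 7), (10, 10), (15, 4), (15, 13)}; affine count = 17; |E(F_17)| = 18.

Discriminant check: Δ ∝ 4a³ + 27b² = 4·8³ + 27·6² = 4·512 + 27·36 ≡ 11 (mod 17). Nonzero ⇒ E is nonsingular.
For each x ∈ F_17, compute rhs = x³ + 8·x + 6 mod 17, then count y ∈ F_17 with y² ≡ rhs.
  x = 0: rhs = 6, matching y values: none (0 points).
  x = 1: rhs = 15, matching y values: 7, 10 (2 points).
  x = 2: rhs = 13, matching y values: 8, 9 (2 points).
  x = 3: rhs = 6, matching y values: none (0 points).
  x = 4: rhs = 0, matching y values: 0 (1 points).
  x = 5: rhs = 1, matching y values: 1, 16 (2 points).
  x = 6: rhs = 15, matching y values: 7, 10 (2 points).
  x = 7: rhs = 14, matching y values: none (0 points).
  x = 8: rhs = 4, matching y values: 2, 15 (2 points).
  x = 9: rhs = 8, matching y values: 5, 12 (2 points).
  x = 10: rhs = 15, matching y values: 7, 10 (2 points).
  x = 11: rhs = 14, matching y values: none (0 points).
  x = 12: rhs = 11, matching y values: none (0 points).
  x = 13: rhs = 12, matching y values: none (0 points).
  x = 14: rhs = 6, matching y values: none (0 points).
  x = 15: rhs = 16, matching y values: 4, 13 (2 points).
  x = 16: rhs = 14, matching y values: none (0 points).
Total affine count: 17.
Full point count |E(F_17)| = 17 + 1 = 18.
Hasse bound: |18 − (17+1)| = |0| = 0 ≤ 2√17 ≈ 8.2462 ✓.


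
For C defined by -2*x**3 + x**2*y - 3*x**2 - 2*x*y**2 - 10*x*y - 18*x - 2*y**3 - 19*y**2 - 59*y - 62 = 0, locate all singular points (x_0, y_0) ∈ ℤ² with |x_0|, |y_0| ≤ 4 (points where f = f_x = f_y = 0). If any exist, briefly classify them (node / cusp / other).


Singular points: {(-1, -3)}; classification: cusp.

Compute partial derivatives:
  f_x = -6*x**2 + 2*x*y - 6*x - 2*y**2 - 10*y - 18.
  f_y = x**2 - 4*x*y - 10*x - 6*y**2 - 38*y - 59.
Scan x_0 ∈ {−4, ..., 4}. For each x_0, f_y(x_0, y) is a polynomial in y; find its integer roots y ∈ {−4, ..., 4}, then test f_x and f at those candidates.
  x = -4: f_y(-4, y) = -6*y**2 - 22*y - 3; no integer root y with |y| ≤ 4.
  x = -3: f_y(-3, y) = -6*y**2 - 26*y - 20; vanishes at y ∈ {-1}. (-3, -1): f_x = -40 ≠ 0.
  x = -2: f_y(-2, y) = -6*y**2 - 30*y - 35; no integer root y with |y| ≤ 4.
  x = -1: f_y(-1, y) = -6*y**2 - 34*y - 48; vanishes at y ∈ {-3}. (-1, -3): f_x = 0, f = 0 — SINGULAR.
  x = 0: f_y(0, y) = -6*y**2 - 38*y - 59; no integer root y with |y| ≤ 4.
  x = 1: f_y(1, y) = -6*y**2 - 42*y - 68; no integer root y with |y| ≤ 4.
  x = 2: f_y(2, y) = -6*y**2 - 46*y - 75; no integer root y with |y| ≤ 4.
  x = 3: f_y(3, y) = -6*y**2 - 50*y - 80; no integer root y with |y| ≤ 4.
  x = 4: f_y(4, y) = -6*y**2 - 54*y - 83; no integer root y with |y| ≤ 4.
Only singular point on the grid: (-1, -3).
Classify: substitute x = -1 + u, y = -3 + v and expand: f = -2*u**3 + u**2*v - 2*u*v**2 - 2*v**3 + v**2.
No constant or linear terms (consistent with a singular point). Quadratic part: v**2. Cubic part: -2*u**3 + u**2*v - 2*u*v**2 - 2*v**3.
The quadratic part v**2 is a perfect square, so there is a single (double) tangent line v = 0, i.e. y = -3. Restricting the cubic part to that line (v = 0) leaves -2*u**3 ≠ 0, so f is not divisible by v and the branch is v² ≈ 2*u**3 to lowest order — this is a cusp.
Classification: cusp.


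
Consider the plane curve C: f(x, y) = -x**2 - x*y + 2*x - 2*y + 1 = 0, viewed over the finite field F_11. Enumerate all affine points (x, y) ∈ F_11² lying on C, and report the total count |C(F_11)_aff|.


Affine F_11-points: {(0, 6), (1, 8), (2, 3), (3, 4), (4, 8), (5, 9), (6, 4), (7, 6), (8, 3), (10, 9)}; count = 10.

For each of the 121 pairs (x, y) ∈ F_11², evaluate f(x, y) mod 11. Record the zeros.
  x = 0: [0↦1, 1↦10, 2↦8, 3↦6, 4↦4, 5↦2, 6↦0, 7↦9, 8↦7, 9↦5, 10↦3]  zeros at y ∈ {6}
  x = 1: [0↦2, 1↦10, 2↦7, 3↦4, 4↦1, 5↦9, 6↦6, 7↦3, 8↦0, 9↦8, 10↦5]  zeros at y ∈ {8}
  x = 2: [0↦1, 1↦8, 2↦4, 3↦0, 4↦7, 5↦3, 6↦10, 7↦6, 8↦2, 9↦9, 10↦5]  zeros at y ∈ {3}
  x = 3: [0↦9, 1↦4, 2↦10, 3↦5, 4↦0, 5↦6, 6↦1, 7↦7, 8↦2, 9↦8, 10↦3]  zeros at y ∈ {4}
  x = 4: [0↦4, 1↦9, 2↦3, 3↦8, 4↦2, 5↦7, 6↦1, 7↦6, 8↦0, 9↦5, 10↦10]  zeros at y ∈ {8}
  x = 5: [0↦8, 1↦1, 2↦5, 3↦9, 4↦2, 5↦6, 6↦10, 7↦3, 8↦7, 9↦0, 10↦4]  zeros at y ∈ {9}
  x = 6: [0↦10, 1↦2, 2↦5, 3↦8, 4↦0, 5↦3, 6↦6, 7↦9, 8↦1, 9↦4, 10↦7]  zeros at y ∈ {4}
  x = 7: [0↦10, 1↦1, 2↦3, 3↦5, 4↦7, 5↦9, 6↦0, 7↦2, 8↦4, 9↦6, 10↦8]  zeros at y ∈ {6}
  x = 8: [0↦8, 1↦9, 2↦10, 3↦0, 4↦1, 5↦2, 6↦3, 7↦4, 8↦5, 9↦6, 10↦7]  zeros at y ∈ {3}
  x = 9: [0↦4, 1↦4, 2↦4, 3↦4, 4↦4, 5↦4, 6↦4, 7↦4, 8↦4, 9↦4, 10↦4]  zeros at y ∈ ∅
  x = 10: [0↦9, 1↦8, 2↦7, 3↦6, 4↦5, 5↦4, 6↦3, 7↦2, 8↦1, 9↦0, 10↦10]  zeros at y ∈ {9}
Collecting zeros: affine points = {(0, 6), (1, 8), (2, 3), (3, 4), (4, 8), (5, 9), (6, 4), (7, 6), (8, 3), (10, 9)}.
Total count |C(F_11)_aff| = 10.


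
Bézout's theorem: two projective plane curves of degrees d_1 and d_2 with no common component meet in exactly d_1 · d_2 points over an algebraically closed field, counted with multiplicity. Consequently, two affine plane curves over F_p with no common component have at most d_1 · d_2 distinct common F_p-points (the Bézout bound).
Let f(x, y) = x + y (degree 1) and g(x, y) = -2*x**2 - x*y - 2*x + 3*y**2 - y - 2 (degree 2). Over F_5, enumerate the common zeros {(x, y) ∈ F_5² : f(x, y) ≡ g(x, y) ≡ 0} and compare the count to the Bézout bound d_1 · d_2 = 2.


Common zeros: ∅; count = 0; Bézout bound = 2.

deg(f) = 1, deg(g) = 2, so Bézout bound = 2.
Scan x ∈ F_5. For each x, list the y ∈ F_5 with f(x, y) ≡ 0 and those with g(x, y) ≡ 0 (mod 5); the common zeros in that column are the intersection.
  x = 0: f ≡ 0 at y ∈ {0}; g ≡ 0 at y ∈ {1}; common: ∅.
  x = 1: f ≡ 0 at y ∈ {4}; g ≡ 0 at y ∈ {1, 3}; common: ∅.
  x = 2: f ≡ 0 at y ∈ {3}; g ≡ 0 at y ∈ ∅; common: ∅.
  x = 3: f ≡ 0 at y ∈ {2}; g ≡ 0 at y ∈ ∅; common: ∅.
  x = 4: f ≡ 0 at y ∈ {1}; g ≡ 0 at y ∈ {2, 3}; common: ∅.
Collecting: common zeros = ∅, so the count is 0.
Comparison with the Bézout bound: 0 ≤ 2 = deg(f)·deg(g), as expected for curves with no common component (the affine F_5-count falls short of the bound because intersections may lie at infinity, over extension fields, or carry multiplicity).


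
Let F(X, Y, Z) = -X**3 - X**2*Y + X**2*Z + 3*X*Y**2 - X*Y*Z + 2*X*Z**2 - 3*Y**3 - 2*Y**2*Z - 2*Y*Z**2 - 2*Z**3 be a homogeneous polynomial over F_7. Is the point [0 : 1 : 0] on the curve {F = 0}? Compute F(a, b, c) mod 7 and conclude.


F(0,1,0) ≡ 4 (mod 7); P is NOT on the curve.

Evaluate F(0, 1, 0) term-by-term (mod 7).
  -X**3 ↦ -1·0·1·1 = 0
  -X**2*Y ↦ -1·0·1·1 = 0
  X**2*Z ↦ 1·0·1·0 = 0
  3*X*Y**2 ↦ 3·0·1·1 = 0
  -X*Y*Z ↦ -1·0·1·0 = 0
  2*X*Z**2 ↦ 2·0·1·0 = 0
  -3*Y**3 ↦ -3·1·1·1 = -3
  -2*Y**2*Z ↦ -2·1·1·0 = 0
  -2*Y*Z**2 ↦ -2·1·1·0 = 0
  -2*Z**3 ↦ -2·1·1·0 = 0
Sum: F(0, 1, 0) = (0) + (0) + (0) + (0) + (0) + (0) + (-3) + (0) + (0) + (0) = -3.
Reducing mod 7: -3 ≡ 4 (mod 7).
Since F(a, b, c) ≡ 4 ≠ 0 (mod 7), P does NOT lie on the curve.


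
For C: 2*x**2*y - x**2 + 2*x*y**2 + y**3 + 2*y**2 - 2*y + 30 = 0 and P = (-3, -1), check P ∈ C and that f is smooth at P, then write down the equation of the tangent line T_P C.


Tangent line at P: 20*x + 27*y + 87 = 0.

Step 1: f(-3, -1) = 0, so P lies on C.
Step 2: partial derivatives
  f_x(x, y) = 4*x*y - 2*x + 2*y**2, f_y(x, y) = 2*x**2 + 4*x*y + 3*y**2 + 4*y - 2.
  f_x(P) = 20, f_y(P) = 27 (gradient nonzero, so P is smooth).
Step 3: tangent line at P: 20·(x − -3) + 27·(y − -1) = 0.
Expanding: 20*x + 27*y + 87 = 0.


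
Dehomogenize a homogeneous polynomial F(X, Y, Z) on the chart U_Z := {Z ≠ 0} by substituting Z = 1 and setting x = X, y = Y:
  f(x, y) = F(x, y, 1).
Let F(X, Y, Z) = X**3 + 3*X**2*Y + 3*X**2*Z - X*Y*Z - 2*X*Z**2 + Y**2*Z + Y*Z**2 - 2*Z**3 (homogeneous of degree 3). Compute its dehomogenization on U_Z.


f(x, y) = x**3 + 3*x**2*y + 3*x**2 - x*y - 2*x + y**2 + y - 2

On U_Z we set Z = 1. Each monomial c·X^i·Y^j·Z^k in F becomes c·x^i·y^j·1^k = c·x^i·y^j.
Substituting Z = 1: F(X, Y, 1) = x**3 + 3*x**2*y + 3*x**2 - x*y - 2*x + y**2 + y - 2.
Note: deg(f) ≤ deg(F) = 3; strict inequality happens when F is divisible by Z (lost terms).


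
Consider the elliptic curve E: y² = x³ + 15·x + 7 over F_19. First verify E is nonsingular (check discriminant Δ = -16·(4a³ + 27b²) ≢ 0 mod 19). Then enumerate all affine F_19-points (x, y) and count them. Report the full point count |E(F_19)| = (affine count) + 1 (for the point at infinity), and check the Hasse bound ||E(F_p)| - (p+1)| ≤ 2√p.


Affine points = {(0, 8), (0, 11), (1, 2), (1, 17), (2, 8), (2, 11), (4, 6), (4, 13), (5, 6), (5, 13), (6, 3), (6, 16), (9, 4), (9, 15), (10, 6), (10, 13), (13, 9), (13, 10), (14, 4), (14, 15), (15, 4), (15, 15), (16, 7), (16, 12), (17, 8), (17, 11)}; affine count = 26; |E(F_19)| = 27.

Discriminant check: Δ ∝ 4a³ + 27b² = 4·15³ + 27·7² = 4·3375 + 27·49 ≡ 3 (mod 19). Nonzero ⇒ E is nonsingular.
For each x ∈ F_19, compute rhs = x³ + 15·x + 7 mod 19, then count y ∈ F_19 with y² ≡ rhs.
  x = 0: rhs = 7, matching y values: 8, 11 (2 points).
  x = 1: rhs = 4, matching y values: 2, 17 (2 points).
  x = 2: rhs = 7, matching y values: 8, 11 (2 points).
  x = 3: rhs = 3, matching y values: none (0 points).
  x = 4: rhs = 17, matching y values: 6, 13 (2 points).
  x = 5: rhs = 17, matching y values: 6, 13 (2 points).
  x = 6: rhs = 9, matching y values: 3, 16 (2 points).
  x = 7: rhs = 18, matching y values: none (0 points).
  x = 8: rhs = 12, matching y values: none (0 points).
  x = 9: rhs = 16, matching y values: 4, 15 (2 points).
  x = 10: rhs = 17, matching y values: 6, 13 (2 points).
  x = 11: rhs = 2, matching y values: none (0 points).
  x = 12: rhs = 15, matching y values: none (0 points).
  x = 13: rhs = 5, matching y values: 9, 10 (2 points).
  x = 14: rhs = 16, matching y values: 4, 15 (2 points).
  x = 15: rhs = 16, matching y values: 4, 15 (2 points).
  x = 16: rhs = 11, matching y values: 7, 12 (2 points).
  x = 17: rhs = 7, matching y values: 8, 11 (2 points).
  x = 18: rhs = 10, matching y values: none (0 points).
Total affine count: 26.
Full point count |E(F_19)| = 26 + 1 = 27.
Hasse bound: |27 − (19+1)| = |7| = 7 ≤ 2√19 ≈ 8.7178 ✓.


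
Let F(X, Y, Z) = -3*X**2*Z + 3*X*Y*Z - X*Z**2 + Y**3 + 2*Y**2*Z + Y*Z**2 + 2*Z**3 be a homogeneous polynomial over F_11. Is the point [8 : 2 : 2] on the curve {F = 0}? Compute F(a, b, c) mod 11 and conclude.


F(8,2,2) ≡ 3 (mod 11); P is NOT on the curve.

Evaluate F(8, 2, 2) term-by-term (mod 11).
  -3*X**2*Z ↦ -3·64·1·2 = -384
  3*X*Y*Z ↦ 3·8·2·2 = 96
  -X*Z**2 ↦ -1·8·1·4 = -32
  Y**3 ↦ 1·1·8·1 = 8
  2*Y**2*Z ↦ 2·1·4·2 = 16
  Y*Z**2 ↦ 1·1·2·4 = 8
  2*Z**3 ↦ 2·1·1·8 = 16
Sum: F(8, 2, 2) = (-384) + (96) + (-32) + (8) + (16) + (8) + (16) = -272.
Reducing mod 11: -272 ≡ 3 (mod 11).
Since F(a, b, c) ≡ 3 ≠ 0 (mod 11), P does NOT lie on the curve.


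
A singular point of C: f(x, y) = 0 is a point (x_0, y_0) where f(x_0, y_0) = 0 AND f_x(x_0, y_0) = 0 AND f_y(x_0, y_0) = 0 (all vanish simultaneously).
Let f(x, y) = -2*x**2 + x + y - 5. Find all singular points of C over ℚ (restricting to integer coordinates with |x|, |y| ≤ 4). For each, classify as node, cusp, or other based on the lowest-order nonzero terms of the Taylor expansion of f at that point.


No singular points in the scanned grid; C is smooth there.

Compute partial derivatives:
  f_x = 1 - 4*x.
  f_y = 1.
f_y = 1 is a nonzero constant, so f_y never vanishes: no point (x, y) can satisfy f = f_x = f_y = 0. In particular no (x, y) ∈ {−4, ..., 4}² is singular; the curve is smooth.


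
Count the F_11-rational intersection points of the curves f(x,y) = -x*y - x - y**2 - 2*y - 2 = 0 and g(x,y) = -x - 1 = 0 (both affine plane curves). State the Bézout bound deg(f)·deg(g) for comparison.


Common zeros: ∅; count = 0; Bézout bound = 2.

deg(f) = 2, deg(g) = 1, so Bézout bound = 2.
Scan x ∈ F_11. For each x, list the y ∈ F_11 with f(x, y) ≡ 0 and those with g(x, y) ≡ 0 (mod 11); the common zeros in that column are the intersection.
  x = 0: f ≡ 0 at y ∈ ∅; g ≡ 0 at y ∈ ∅; common: ∅.
  x = 1: f ≡ 0 at y ∈ ∅; g ≡ 0 at y ∈ ∅; common: ∅.
  x = 2: f ≡ 0 at y ∈ {9}; g ≡ 0 at y ∈ ∅; common: ∅.
  x = 3: f ≡ 0 at y ∈ {1, 5}; g ≡ 0 at y ∈ ∅; common: ∅.
  x = 4: f ≡ 0 at y ∈ {2, 3}; g ≡ 0 at y ∈ ∅; common: ∅.
  x = 5: f ≡ 0 at y ∈ ∅; g ≡ 0 at y ∈ ∅; common: ∅.
  x = 6: f ≡ 0 at y ∈ ∅; g ≡ 0 at y ∈ ∅; common: ∅.
  x = 7: f ≡ 0 at y ∈ {6, 7}; g ≡ 0 at y ∈ ∅; common: ∅.
  x = 8: f ≡ 0 at y ∈ {4, 8}; g ≡ 0 at y ∈ ∅; common: ∅.
  x = 9: f ≡ 0 at y ∈ {0}; g ≡ 0 at y ∈ ∅; common: ∅.
  x = 10: f ≡ 0 at y ∈ ∅; g ≡ 0 at y ∈ {0, 1, 2, 3, 4, 5, 6, 7, 8, 9, 10}; common: ∅.
Collecting: common zeros = ∅, so the count is 0.
Comparison with the Bézout bound: 0 ≤ 2 = deg(f)·deg(g), as expected for curves with no common component (the affine F_11-count falls short of the bound because intersections may lie at infinity, over extension fields, or carry multiplicity).


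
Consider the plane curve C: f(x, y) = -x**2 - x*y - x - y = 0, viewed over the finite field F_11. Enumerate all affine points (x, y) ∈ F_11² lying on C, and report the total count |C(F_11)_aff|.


Affine F_11-points: {(0, 0), (1, 10), (2, 9), (3, 8), (4, 7), (5, 6), (6, 5), (7, 4), (8, 3), (9, 2), (10, 0), (10, 1), (10, 2), (10, 3), (10, 4), (10, 5), (10, 6), (10, 7), (10, 8), (10, 9), (10, 10)}; count = 21.

For each of the 121 pairs (x, y) ∈ F_11², evaluate f(x, y) mod 11. Record the zeros.
  x = 0: [0↦0, 1↦10, 2↦9, 3↦8, 4↦7, 5↦6, 6↦5, 7↦4, 8↦3, 9↦2, 10↦1]  zeros at y ∈ {0}
  x = 1: [0↦9, 1↦7, 2↦5, 3↦3, 4↦1, 5↦10, 6↦8, 7↦6, 8↦4, 9↦2, 10↦0]  zeros at y ∈ {10}
  x = 2: [0↦5, 1↦2, 2↦10, 3↦7, 4↦4, 5↦1, 6↦9, 7↦6, 8↦3, 9↦0, 10↦8]  zeros at y ∈ {9}
  x = 3: [0↦10, 1↦6, 2↦2, 3↦9, 4↦5, 5↦1, 6↦8, 7↦4, 8↦0, 9↦7, 10↦3]  zeros at y ∈ {8}
  x = 4: [0↦2, 1↦8, 2↦3, 3↦9, 4↦4, 5↦10, 6↦5, 7↦0, 8↦6, 9↦1, 10↦7]  zeros at y ∈ {7}
  x = 5: [0↦3, 1↦8, 2↦2, 3↦7, 4↦1, 5↦6, 6↦0, 7↦5, 8↦10, 9↦4, 10↦9]  zeros at y ∈ {6}
  x = 6: [0↦2, 1↦6, 2↦10, 3↦3, 4↦7, 5↦0, 6↦4, 7↦8, 8↦1, 9↦5, 10↦9]  zeros at y ∈ {5}
  x = 7: [0↦10, 1↦2, 2↦5, 3↦8, 4↦0, 5↦3, 6↦6, 7↦9, 8↦1, 9↦4, 10↦7]  zeros at y ∈ {4}
  x = 8: [0↦5, 1↦7, 2↦9, 3↦0, 4↦2, 5↦4, 6↦6, 7↦8, 8↦10, 9↦1, 10↦3]  zeros at y ∈ {3}
  x = 9: [0↦9, 1↦10, 2↦0, 3↦1, 4↦2, 5↦3, 6↦4, 7↦5, 8↦6, 9↦7, 10↦8]  zeros at y ∈ {2}
  x = 10: [0↦0, 1↦0, 2↦0, 3↦0, 4↦0, 5↦0, 6↦0, 7↦0, 8↦0, 9↦0, 10↦0]  zeros at y ∈ {0, 1, 2, 3, 4, 5, 6, 7, 8, 9, 10}
Collecting zeros: affine points = {(0, 0), (1, 10), (2, 9), (3, 8), (4, 7), (5, 6), (6, 5), (7, 4), (8, 3), (9, 2), (10, 0), (10, 1), (10, 2), (10, 3), (10, 4), (10, 5), (10, 6), (10, 7), (10, 8), (10, 9), (10, 10)}.
Total count |C(F_11)_aff| = 21.


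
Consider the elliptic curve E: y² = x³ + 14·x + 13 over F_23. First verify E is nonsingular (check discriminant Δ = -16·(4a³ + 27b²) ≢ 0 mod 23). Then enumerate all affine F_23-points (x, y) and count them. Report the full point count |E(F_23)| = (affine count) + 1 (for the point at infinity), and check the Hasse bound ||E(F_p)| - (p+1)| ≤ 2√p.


Affine points = {(0, 6), (0, 17), (2, 7), (2, 16), (3, 6), (3, 17), (4, 8), (4, 15), (5, 1), (5, 22), (8, 4), (8, 19), (10, 7), (10, 16), (11, 7), (11, 16), (12, 0), (13, 0), (14, 3), (14, 20), (16, 3), (16, 20), (17, 9), (17, 14), (18, 5), (18, 18), (19, 10), (19, 13), (20, 6), (20, 17), (21, 0)}; affine count = 31; |E(F_23)| = 32.

Discriminant check: Δ ∝ 4a³ + 27b² = 4·14³ + 27·13² = 4·2744 + 27·169 ≡ 14 (mod 23). Nonzero ⇒ E is nonsingular.
For each x ∈ F_23, compute rhs = x³ + 14·x + 13 mod 23, then count y ∈ F_23 with y² ≡ rhs.
  x = 0: rhs = 13, matching y values: 6, 17 (2 points).
  x = 1: rhs = 5, matching y values: none (0 points).
  x = 2: rhs = 3, matching y values: 7, 16 (2 points).
  x = 3: rhs = 13, matching y values: 6, 17 (2 points).
  x = 4: rhs = 18, matching y values: 8, 15 (2 points).
  x = 5: rhs = 1, matching y values: 1, 22 (2 points).
  x = 6: rhs = 14, matching y values: none (0 points).
  x = 7: rhs = 17, matching y values: none (0 points).
  x = 8: rhs = 16, matching y values: 4, 19 (2 points).
  x = 9: rhs = 17, matching y values: none (0 points).
  x = 10: rhs = 3, matching y values: 7, 16 (2 points).
  x = 11: rhs = 3, matching y values: 7, 16 (2 points).
  x = 12: rhs = 0, matching y values: 0 (1 points).
  x = 13: rhs = 0, matching y values: 0 (1 points).
  x = 14: rhs = 9, matching y values: 3, 20 (2 points).
  x = 15: rhs = 10, matching y values: none (0 points).
  x = 16: rhs = 9, matching y values: 3, 20 (2 points).
  x = 17: rhs = 12, matching y values: 9, 14 (2 points).
  x = 18: rhs = 2, matching y values: 5, 18 (2 points).
  x = 19: rhs = 8, matching y values: 10, 13 (2 points).
  x = 20: rhs = 13, matching y values: 6, 17 (2 points).
  x = 21: rhs = 0, matching y values: 0 (1 points).
  x = 22: rhs = 21, matching y values: none (0 points).
Total affine count: 31.
Full point count |E(F_23)| = 31 + 1 = 32.
Hasse bound: |32 − (23+1)| = |8| = 8 ≤ 2√23 ≈ 9.5917 ✓.


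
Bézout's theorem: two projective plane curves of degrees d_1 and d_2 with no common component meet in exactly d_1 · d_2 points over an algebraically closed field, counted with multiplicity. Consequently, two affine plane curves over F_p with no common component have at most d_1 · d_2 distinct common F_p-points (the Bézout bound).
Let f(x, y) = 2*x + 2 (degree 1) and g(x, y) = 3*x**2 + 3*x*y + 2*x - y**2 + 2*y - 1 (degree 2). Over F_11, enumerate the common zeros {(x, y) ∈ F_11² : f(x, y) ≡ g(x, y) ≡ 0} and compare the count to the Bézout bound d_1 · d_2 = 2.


Common zeros: {(10, 0), (10, 10)}; count = 2; Bézout bound = 2.

deg(f) = 1, deg(g) = 2, so Bézout bound = 2.
Scan x ∈ F_11. For each x, list the y ∈ F_11 with f(x, y) ≡ 0 and those with g(x, y) ≡ 0 (mod 11); the common zeros in that column are the intersection.
  x = 0: f ≡ 0 at y ∈ ∅; g ≡ 0 at y ∈ {1}; common: ∅.
  x = 1: f ≡ 0 at y ∈ ∅; g ≡ 0 at y ∈ ∅; common: ∅.
  x = 2: f ≡ 0 at y ∈ ∅; g ≡ 0 at y ∈ {1, 7}; common: ∅.
  x = 3: f ≡ 0 at y ∈ ∅; g ≡ 0 at y ∈ ∅; common: ∅.
  x = 4: f ≡ 0 at y ∈ ∅; g ≡ 0 at y ∈ {0, 3}; common: ∅.
  x = 5: f ≡ 0 at y ∈ ∅; g ≡ 0 at y ∈ {7, 10}; common: ∅.
  x = 6: f ≡ 0 at y ∈ ∅; g ≡ 0 at y ∈ ∅; common: ∅.
  x = 7: f ≡ 0 at y ∈ ∅; g ≡ 0 at y ∈ {3, 9}; common: ∅.
  x = 8: f ≡ 0 at y ∈ ∅; g ≡ 0 at y ∈ ∅; common: ∅.
  x = 9: f ≡ 0 at y ∈ ∅; g ≡ 0 at y ∈ {9}; common: ∅.
  x = 10: f ≡ 0 at y ∈ {0, 1, 2, 3, 4, 5, 6, 7, 8, 9, 10}; g ≡ 0 at y ∈ {0, 10}; common: {0, 10}.
Collecting: common zeros = {(10, 0), (10, 10)}, so the count is 2.
Comparison with the Bézout bound: 2 ≤ 2 = deg(f)·deg(g), as expected for curves with no common component (the bound is attained).


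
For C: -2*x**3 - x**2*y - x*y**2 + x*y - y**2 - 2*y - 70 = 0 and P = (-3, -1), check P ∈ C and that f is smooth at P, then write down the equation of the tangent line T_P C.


Tangent line at P: -62*x - 18*y - 204 = 0.

Step 1: f(-3, -1) = 0, so P lies on C.
Step 2: partial derivatives
  f_x(x, y) = -6*x**2 - 2*x*y - y**2 + y, f_y(x, y) = -x**2 - 2*x*y + x - 2*y - 2.
  f_x(P) = -62, f_y(P) = -18 (gradient nonzero, so P is smooth).
Step 3: tangent line at P: -62·(x − -3) + -18·(y − -1) = 0.
Expanding: -62*x - 18*y - 204 = 0.


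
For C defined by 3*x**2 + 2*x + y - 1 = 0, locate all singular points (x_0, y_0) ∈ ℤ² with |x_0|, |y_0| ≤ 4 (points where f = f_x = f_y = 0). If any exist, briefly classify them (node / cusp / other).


No singular points in the scanned grid; C is smooth there.

Compute partial derivatives:
  f_x = 6*x + 2.
  f_y = 1.
f_y = 1 is a nonzero constant, so f_y never vanishes: no point (x, y) can satisfy f = f_x = f_y = 0. In particular no (x, y) ∈ {−4, ..., 4}² is singular; the curve is smooth.


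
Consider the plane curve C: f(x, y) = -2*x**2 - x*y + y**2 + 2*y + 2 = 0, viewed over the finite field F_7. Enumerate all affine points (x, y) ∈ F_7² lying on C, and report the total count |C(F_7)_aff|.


Affine F_7-points: {(1, 0), (1, 6), (3, 2), (3, 6), (6, 0), (6, 4)}; count = 6.

For each of the 49 pairs (x, y) ∈ F_7², evaluate f(x, y) mod 7. Record the zeros.
  x = 0: [0↦2, 1↦5, 2↦3, 3↦3, 4↦5, 5↦2, 6↦1]  zeros at y ∈ ∅
  x = 1: [0↦0, 1↦2, 2↦6, 3↦5, 4↦6, 5↦2, 6↦0]  zeros at y ∈ {0, 6}
  x = 2: [0↦1, 1↦2, 2↦5, 3↦3, 4↦3, 5↦5, 6↦2]  zeros at y ∈ ∅
  x = 3: [0↦5, 1↦5, 2↦0, 3↦4, 4↦3, 5↦4, 6↦0]  zeros at y ∈ {2, 6}
  x = 4: [0↦5, 1↦4, 2↦5, 3↦1, 4↦6, 5↦6, 6↦1]  zeros at y ∈ ∅
  x = 5: [0↦1, 1↦6, 2↦6, 3↦1, 4↦5, 5↦4, 6↦5]  zeros at y ∈ ∅
  x = 6: [0↦0, 1↦4, 2↦3, 3↦4, 4↦0, 5↦5, 6↦5]  zeros at y ∈ {0, 4}
Collecting zeros: affine points = {(1, 0), (1, 6), (3, 2), (3, 6), (6, 0), (6, 4)}.
Total count |C(F_7)_aff| = 6.


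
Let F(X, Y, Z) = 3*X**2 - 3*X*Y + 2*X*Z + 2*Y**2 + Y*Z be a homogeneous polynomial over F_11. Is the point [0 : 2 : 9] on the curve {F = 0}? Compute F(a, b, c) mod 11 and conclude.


F(0,2,9) ≡ 4 (mod 11); P is NOT on the curve.

Evaluate F(0, 2, 9) term-by-term (mod 11).
  3*X**2 ↦ 3·0·1·1 = 0
  -3*X*Y ↦ -3·0·2·1 = 0
  2*X*Z ↦ 2·0·1·9 = 0
  2*Y**2 ↦ 2·1·4·1 = 8
  Y*Z ↦ 1·1·2·9 = 18
Sum: F(0, 2, 9) = (0) + (0) + (0) + (8) + (18) = 26.
Reducing mod 11: 26 ≡ 4 (mod 11).
Since F(a, b, c) ≡ 4 ≠ 0 (mod 11), P does NOT lie on the curve.


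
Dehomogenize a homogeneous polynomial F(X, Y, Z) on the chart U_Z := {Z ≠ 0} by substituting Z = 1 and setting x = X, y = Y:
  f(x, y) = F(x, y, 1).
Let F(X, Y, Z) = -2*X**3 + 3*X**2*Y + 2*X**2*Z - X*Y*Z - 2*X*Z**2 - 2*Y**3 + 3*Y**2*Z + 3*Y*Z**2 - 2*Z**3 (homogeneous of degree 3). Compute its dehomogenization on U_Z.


f(x, y) = -2*x**3 + 3*x**2*y + 2*x**2 - x*y - 2*x - 2*y**3 + 3*y**2 + 3*y - 2

On U_Z we set Z = 1. Each monomial c·X^i·Y^j·Z^k in F becomes c·x^i·y^j·1^k = c·x^i·y^j.
Substituting Z = 1: F(X, Y, 1) = -2*x**3 + 3*x**2*y + 2*x**2 - x*y - 2*x - 2*y**3 + 3*y**2 + 3*y - 2.
Note: deg(f) ≤ deg(F) = 3; strict inequality happens when F is divisible by Z (lost terms).


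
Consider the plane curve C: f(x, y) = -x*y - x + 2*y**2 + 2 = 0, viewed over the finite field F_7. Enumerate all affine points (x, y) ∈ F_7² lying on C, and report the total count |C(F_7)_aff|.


Affine F_7-points: {(1, 2), (2, 0), (2, 1), (4, 4), (4, 5), (5, 3)}; count = 6.

For each of the 49 pairs (x, y) ∈ F_7², evaluate f(x, y) mod 7. Record the zeros.
  x = 0: [0↦2, 1↦4, 2↦3, 3↦6, 4↦6, 5↦3, 6↦4]  zeros at y ∈ ∅
  x = 1: [0↦1, 1↦2, 2↦0, 3↦2, 4↦1, 5↦4, 6↦4]  zeros at y ∈ {2}
  x = 2: [0↦0, 1↦0, 2↦4, 3↦5, 4↦3, 5↦5, 6↦4]  zeros at y ∈ {0, 1}
  x = 3: [0↦6, 1↦5, 2↦1, 3↦1, 4↦5, 5↦6, 6↦4]  zeros at y ∈ ∅
  x = 4: [0↦5, 1↦3, 2↦5, 3↦4, 4↦0, 5↦0, 6↦4]  zeros at y ∈ {4, 5}
  x = 5: [0↦4, 1↦1, 2↦2, 3↦0, 4↦2, 5↦1, 6↦4]  zeros at y ∈ {3}
  x = 6: [0↦3, 1↦6, 2↦6, 3↦3, 4↦4, 5↦2, 6↦4]  zeros at y ∈ ∅
Collecting zeros: affine points = {(1, 2), (2, 0), (2, 1), (4, 4), (4, 5), (5, 3)}.
Total count |C(F_7)_aff| = 6.


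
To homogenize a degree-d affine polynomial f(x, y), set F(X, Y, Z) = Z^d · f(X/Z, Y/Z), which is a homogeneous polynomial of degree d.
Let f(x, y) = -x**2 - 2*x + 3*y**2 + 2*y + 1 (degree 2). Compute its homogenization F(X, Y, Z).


F(X, Y, Z) = -X**2 - 2*X*Z + 3*Y**2 + 2*Y*Z + Z**2

deg(f) = 2.
Substitute x = X/Z, y = Y/Z into f, then multiply by Z^2.
  monomial -1·x^2·y^0 ↦ -1·X^2·Y^0·Z^0.
  monomial -2·x^1·y^0 ↦ -2·X^1·Y^0·Z^1.
  monomial 3·x^0·y^2 ↦ 3·X^0·Y^2·Z^0.
  monomial 2·x^0·y^1 ↦ 2·X^0·Y^1·Z^1.
  monomial 1·x^0·y^0 ↦ 1·X^0·Y^0·Z^2.
Collecting: F(X, Y, Z) = -X**2 - 2*X*Z + 3*Y**2 + 2*Y*Z + Z**2.


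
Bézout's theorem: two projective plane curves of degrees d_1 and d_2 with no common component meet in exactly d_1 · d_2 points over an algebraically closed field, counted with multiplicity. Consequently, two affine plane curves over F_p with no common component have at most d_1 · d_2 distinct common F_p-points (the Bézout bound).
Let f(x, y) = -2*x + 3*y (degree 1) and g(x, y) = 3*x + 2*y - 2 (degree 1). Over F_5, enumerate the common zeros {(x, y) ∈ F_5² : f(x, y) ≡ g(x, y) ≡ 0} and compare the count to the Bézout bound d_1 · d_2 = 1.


Common zeros: {(2, 3)}; count = 1; Bézout bound = 1.

deg(f) = 1, deg(g) = 1, so Bézout bound = 1.
Scan x ∈ F_5. For each x, list the y ∈ F_5 with f(x, y) ≡ 0 and those with g(x, y) ≡ 0 (mod 5); the common zeros in that column are the intersection.
  x = 0: f ≡ 0 at y ∈ {0}; g ≡ 0 at y ∈ {1}; common: ∅.
  x = 1: f ≡ 0 at y ∈ {4}; g ≡ 0 at y ∈ {2}; common: ∅.
  x = 2: f ≡ 0 at y ∈ {3}; g ≡ 0 at y ∈ {3}; common: {3}.
  x = 3: f ≡ 0 at y ∈ {2}; g ≡ 0 at y ∈ {4}; common: ∅.
  x = 4: f ≡ 0 at y ∈ {1}; g ≡ 0 at y ∈ {0}; common: ∅.
Collecting: common zeros = {(2, 3)}, so the count is 1.
Comparison with the Bézout bound: 1 ≤ 1 = deg(f)·deg(g), as expected for curves with no common component (the bound is attained).


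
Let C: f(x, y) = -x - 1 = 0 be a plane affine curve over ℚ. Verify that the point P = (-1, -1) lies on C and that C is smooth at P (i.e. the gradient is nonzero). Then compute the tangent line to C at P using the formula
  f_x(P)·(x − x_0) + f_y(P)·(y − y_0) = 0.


Tangent line at P: -x - 1 = 0.

Step 1: f(-1, -1) = 0, so P lies on C.
Step 2: partial derivatives
  f_x(x, y) = -1, f_y(x, y) = 0.
  f_x(P) = -1, f_y(P) = 0 (gradient nonzero, so P is smooth).
Step 3: tangent line at P: -1·(x − -1) + 0·(y − -1) = 0.
Expanding: -x - 1 = 0.


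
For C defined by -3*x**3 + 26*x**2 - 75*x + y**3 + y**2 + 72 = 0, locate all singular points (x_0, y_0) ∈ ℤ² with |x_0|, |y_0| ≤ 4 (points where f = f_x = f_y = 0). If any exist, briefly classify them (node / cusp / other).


Singular points: {(3, 0)}; classification: node.

Compute partial derivatives:
  f_x = -9*x**2 + 52*x - 75.
  f_y = 3*y**2 + 2*y.
Scan x_0 ∈ {−4, ..., 4}. For each x_0, f_y(x_0, y) is a polynomial in y; find its integer roots y ∈ {−4, ..., 4}, then test f_x and f at those candidates.
  x = -4: f_y(-4, y) = 3*y**2 + 2*y; vanishes at y ∈ {0}. (-4, 0): f_x = -427 ≠ 0.
  x = -3: f_y(-3, y) = 3*y**2 + 2*y; vanishes at y ∈ {0}. (-3, 0): f_x = -312 ≠ 0.
  x = -2: f_y(-2, y) = 3*y**2 + 2*y; vanishes at y ∈ {0}. (-2, 0): f_x = -215 ≠ 0.
  x = -1: f_y(-1, y) = 3*y**2 + 2*y; vanishes at y ∈ {0}. (-1, 0): f_x = -136 ≠ 0.
  x = 0: f_y(0, y) = 3*y**2 + 2*y; vanishes at y ∈ {0}. (0, 0): f_x = -75 ≠ 0.
  x = 1: f_y(1, y) = 3*y**2 + 2*y; vanishes at y ∈ {0}. (1, 0): f_x = -32 ≠ 0.
  x = 2: f_y(2, y) = 3*y**2 + 2*y; vanishes at y ∈ {0}. (2, 0): f_x = -7 ≠ 0.
  x = 3: f_y(3, y) = 3*y**2 + 2*y; vanishes at y ∈ {0}. (3, 0): f_x = 0, f = 0 — SINGULAR.
  x = 4: f_y(4, y) = 3*y**2 + 2*y; vanishes at y ∈ {0}. (4, 0): f_x = -11 ≠ 0.
Only singular point on the grid: (3, 0).
Classify: substitute x = 3 + u, y = 0 + v and expand: f = -3*u**3 - u**2 + v**3 + v**2.
No constant or linear terms (consistent with a singular point). Quadratic part: -u**2 + v**2. Cubic part: -3*u**3 + v**3.
The quadratic part v**2 - u**2 = (v − u)(v + u) splits into two distinct linear factors, so there are two distinct tangent lines y − 0 = ±(x − 3) — this is a node (ordinary double point).
Classification: node.


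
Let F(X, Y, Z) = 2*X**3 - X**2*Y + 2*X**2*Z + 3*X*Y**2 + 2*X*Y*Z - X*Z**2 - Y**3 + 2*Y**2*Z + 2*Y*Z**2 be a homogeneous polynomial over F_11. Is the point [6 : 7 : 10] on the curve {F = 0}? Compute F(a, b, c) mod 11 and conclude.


F(6,7,10) ≡ 0 (mod 11); P is on the curve.

Evaluate F(6, 7, 10) term-by-term (mod 11).
  2*X**3 ↦ 2·216·1·1 = 432
  -X**2*Y ↦ -1·36·7·1 = -252
  2*X**2*Z ↦ 2·36·1·10 = 720
  3*X*Y**2 ↦ 3·6·49·1 = 882
  2*X*Y*Z ↦ 2·6·7·10 = 840
  -X*Z**2 ↦ -1·6·1·100 = -600
  -Y**3 ↦ -1·1·343·1 = -343
  2*Y**2*Z ↦ 2·1·49·10 = 980
  2*Y*Z**2 ↦ 2·1·7·100 = 1400
Sum: F(6, 7, 10) = (432) + (-252) + (720) + (882) + (840) + (-600) + (-343) + (980) + (1400) = 4059.
Reducing mod 11: 4059 ≡ 0 (mod 11).
Since F(a, b, c) ≡ 0 (mod 11), P lies on the curve.


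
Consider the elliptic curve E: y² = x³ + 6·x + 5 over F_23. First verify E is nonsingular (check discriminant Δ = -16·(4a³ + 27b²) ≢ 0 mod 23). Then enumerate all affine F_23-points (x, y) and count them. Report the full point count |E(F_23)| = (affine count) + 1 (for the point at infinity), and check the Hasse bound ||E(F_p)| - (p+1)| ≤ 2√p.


Affine points = {(1, 9), (1, 14), (2, 5), (2, 18), (3, 2), (3, 21), (4, 1), (4, 22), (6, 2), (6, 21), (8, 6), (8, 17), (9, 11), (9, 12), (13, 7), (13, 16), (14, 2), (14, 21), (17, 11), (17, 12), (19, 3), (19, 20), (20, 11), (20, 12), (21, 10), (21, 13)}; affine count = 26; |E(F_23)| = 27.

Discriminant check: Δ ∝ 4a³ + 27b² = 4·6³ + 27·5² = 4·216 + 27·25 ≡ 21 (mod 23). Nonzero ⇒ E is nonsingular.
For each x ∈ F_23, compute rhs = x³ + 6·x + 5 mod 23, then count y ∈ F_23 with y² ≡ rhs.
  x = 0: rhs = 5, matching y values: none (0 points).
  x = 1: rhs = 12, matching y values: 9, 14 (2 points).
  x = 2: rhs = 2, matching y values: 5, 18 (2 points).
  x = 3: rhs = 4, matching y values: 2, 21 (2 points).
  x = 4: rhs = 1, matching y values: 1, 22 (2 points).
  x = 5: rhs = 22, matching y values: none (0 points).
  x = 6: rhs = 4, matching y values: 2, 21 (2 points).
  x = 7: rhs = 22, matching y values: none (0 points).
  x = 8: rhs = 13, matching y values: 6, 17 (2 points).
  x = 9: rhs = 6, matching y values: 11, 12 (2 points).
  x = 10: rhs = 7, matching y values: none (0 points).
  x = 11: rhs = 22, matching y values: none (0 points).
  x = 12: rhs = 11, matching y values: none (0 points).
  x = 13: rhs = 3, matching y values: 7, 16 (2 points).
  x = 14: rhs = 4, matching y values: 2, 21 (2 points).
  x = 15: rhs = 20, matching y values: none (0 points).
  x = 16: rhs = 11, matching y values: none (0 points).
  x = 17: rhs = 6, matching y values: 11, 12 (2 points).
  x = 18: rhs = 11, matching y values: none (0 points).
  x = 19: rhs = 9, matching y values: 3, 20 (2 points).
  x = 20: rhs = 6, matching y values: 11, 12 (2 points).
  x = 21: rhs = 8, matching y values: 10, 13 (2 points).
  x = 22: rhs = 21, matching y values: none (0 points).
Total affine count: 26.
Full point count |E(F_23)| = 26 + 1 = 27.
Hasse bound: |27 − (23+1)| = |3| = 3 ≤ 2√23 ≈ 9.5917 ✓.


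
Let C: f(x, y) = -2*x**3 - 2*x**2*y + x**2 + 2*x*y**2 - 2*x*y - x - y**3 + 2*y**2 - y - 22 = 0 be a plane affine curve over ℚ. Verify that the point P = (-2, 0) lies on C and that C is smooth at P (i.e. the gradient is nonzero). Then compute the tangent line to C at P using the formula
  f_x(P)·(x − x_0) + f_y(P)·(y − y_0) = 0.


Tangent line at P: -29*x - 5*y - 58 = 0.

Step 1: f(-2, 0) = 0, so P lies on C.
Step 2: partial derivatives
  f_x(x, y) = -6*x**2 - 4*x*y + 2*x + 2*y**2 - 2*y - 1, f_y(x, y) = -2*x**2 + 4*x*y - 2*x - 3*y**2 + 4*y - 1.
  f_x(P) = -29, f_y(P) = -5 (gradient nonzero, so P is smooth).
Step 3: tangent line at P: -29·(x − -2) + -5·(y − 0) = 0.
Expanding: -29*x - 5*y - 58 = 0.


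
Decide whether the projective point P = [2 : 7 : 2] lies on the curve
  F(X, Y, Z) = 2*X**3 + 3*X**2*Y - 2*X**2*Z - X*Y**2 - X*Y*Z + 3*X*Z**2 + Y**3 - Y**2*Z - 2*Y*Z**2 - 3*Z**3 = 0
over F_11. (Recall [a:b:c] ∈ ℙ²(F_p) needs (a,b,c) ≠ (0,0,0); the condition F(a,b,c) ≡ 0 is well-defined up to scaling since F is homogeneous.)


F(2,7,2) ≡ 4 (mod 11); P is NOT on the curve.

Evaluate F(2, 7, 2) term-by-term (mod 11).
  2*X**3 ↦ 2·8·1·1 = 16
  3*X**2*Y ↦ 3·4·7·1 = 84
  -2*X**2*Z ↦ -2·4·1·2 = -16
  -X*Y**2 ↦ -1·2·49·1 = -98
  -X*Y*Z ↦ -1·2·7·2 = -28
  3*X*Z**2 ↦ 3·2·1·4 = 24
  Y**3 ↦ 1·1·343·1 = 343
  -Y**2*Z ↦ -1·1·49·2 = -98
  -2*Y*Z**2 ↦ -2·1·7·4 = -56
  -3*Z**3 ↦ -3·1·1·8 = -24
Sum: F(2, 7, 2) = (16) + (84) + (-16) + (-98) + (-28) + (24) + (343) + (-98) + (-56) + (-24) = 147.
Reducing mod 11: 147 ≡ 4 (mod 11).
Since F(a, b, c) ≡ 4 ≠ 0 (mod 11), P does NOT lie on the curve.


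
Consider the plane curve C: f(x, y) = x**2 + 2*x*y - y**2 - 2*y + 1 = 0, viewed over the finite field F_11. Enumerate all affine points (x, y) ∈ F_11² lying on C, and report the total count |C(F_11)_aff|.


Affine F_11-points: {(3, 7), (3, 8), (4, 1), (4, 5), (5, 1), (5, 7), (7, 3), (7, 9), (8, 5), (8, 9), (9, 2), (9, 3)}; count = 12.

For each of the 121 pairs (x, y) ∈ F_11², evaluate f(x, y) mod 11. Record the zeros.
  x = 0: [0↦1, 1↦9, 2↦4, 3↦8, 4↦10, 5↦10, 6↦8, 7↦4, 8↦9, 9↦1, 10↦2]  zeros at y ∈ ∅
  x = 1: [0↦2, 1↦1, 2↦9, 3↦4, 4↦8, 5↦10, 6↦10, 7↦8, 8↦4, 9↦9, 10↦1]  zeros at y ∈ ∅
  x = 2: [0↦5, 1↦6, 2↦5, 3↦2, 4↦8, 5↦1, 6↦3, 7↦3, 8↦1, 9↦8, 10↦2]  zeros at y ∈ ∅
  x = 3: [0↦10, 1↦2, 2↦3, 3↦2, 4↦10, 5↦5, 6↦9, 7↦0, 8↦0, 9↦9, 10↦5]  zeros at y ∈ {7, 8}
  x = 4: [0↦6, 1↦0, 2↦3, 3↦4, 4↦3, 5↦0, 6↦6, 7↦10, 8↦1, 9↦1, 10↦10]  zeros at y ∈ {1, 5}
  x = 5: [0↦4, 1↦0, 2↦5, 3↦8, 4↦9, 5↦8, 6↦5, 7↦0, 8↦4, 9↦6, 10↦6]  zeros at y ∈ {1, 7}
  x = 6: [0↦4, 1↦2, 2↦9, 3↦3, 4↦6, 5↦7, 6↦6, 7↦3, 8↦9, 9↦2, 10↦4]  zeros at y ∈ ∅
  x = 7: [0↦6, 1↦6, 2↦4, 3↦0, 4↦5, 5↦8, 6↦9, 7↦8, 8↦5, 9↦0, 10↦4]  zeros at y ∈ {3, 9}
  x = 8: [0↦10, 1↦1, 2↦1, 3↦10, 4↦6, 5↦0, 6↦3, 7↦4, 8↦3, 9↦0, 10↦6]  zeros at y ∈ {5, 9}
  x = 9: [0↦5, 1↦9, 2↦0, 3↦0, 4↦9, 5↦5, 6↦10, 7↦2, 8↦3, 9↦2, 10↦10]  zeros at y ∈ {2, 3}
  x = 10: [0↦2, 1↦8, 2↦1, 3↦3, 4↦3, 5↦1, 6↦8, 7↦2, 8↦5, 9↦6, 10↦5]  zeros at y ∈ ∅
Collecting zeros: affine points = {(3, 7), (3, 8), (4, 1), (4, 5), (5, 1), (5, 7), (7, 3), (7, 9), (8, 5), (8, 9), (9, 2), (9, 3)}.
Total count |C(F_11)_aff| = 12.


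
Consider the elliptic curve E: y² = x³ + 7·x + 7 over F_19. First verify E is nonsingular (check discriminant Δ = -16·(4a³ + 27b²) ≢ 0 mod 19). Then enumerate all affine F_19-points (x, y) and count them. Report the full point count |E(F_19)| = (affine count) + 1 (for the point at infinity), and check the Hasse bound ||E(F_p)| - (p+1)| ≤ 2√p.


Affine points = {(0, 8), (0, 11), (3, 6), (3, 13), (4, 2), (4, 17), (7, 0), (8, 9), (8, 10), (9, 1), (9, 18), (11, 3), (11, 16), (16, 4), (16, 15), (17, 2), (17, 17)}; affine count = 17; |E(F_19)| = 18.

Discriminant check: Δ ∝ 4a³ + 27b² = 4·7³ + 27·7² = 4·343 + 27·49 ≡ 16 (mod 19). Nonzero ⇒ E is nonsingular.
For each x ∈ F_19, compute rhs = x³ + 7·x + 7 mod 19, then count y ∈ F_19 with y² ≡ rhs.
  x = 0: rhs = 7, matching y values: 8, 11 (2 points).
  x = 1: rhs = 15, matching y values: none (0 points).
  x = 2: rhs = 10, matching y values: none (0 points).
  x = 3: rhs = 17, matching y values: 6, 13 (2 points).
  x = 4: rhs = 4, matching y values: 2, 17 (2 points).
  x = 5: rhs = 15, matching y values: none (0 points).
  x = 6: rhs = 18, matching y values: none (0 points).
  x = 7: rhs = 0, matching y values: 0 (1 points).
  x = 8: rhs = 5, matching y values: 9, 10 (2 points).
  x = 9: rhs = 1, matching y values: 1, 18 (2 points).
  x = 10: rhs = 13, matching y values: none (0 points).
  x = 11: rhs = 9, matching y values: 3, 16 (2 points).
  x = 12: rhs = 14, matching y values: none (0 points).
  x = 13: rhs = 15, matching y values: none (0 points).
  x = 14: rhs = 18, matching y values: none (0 points).
  x = 15: rhs = 10, matching y values: none (0 points).
  x = 16: rhs = 16, matching y values: 4, 15 (2 points).
  x = 17: rhs = 4, matching y values: 2, 17 (2 points).
  x = 18: rhs = 18, matching y values: none (0 points).
Total affine count: 17.
Full point count |E(F_19)| = 17 + 1 = 18.
Hasse bound: |18 − (19+1)| = |-2| = 2 ≤ 2√19 ≈ 8.7178 ✓.


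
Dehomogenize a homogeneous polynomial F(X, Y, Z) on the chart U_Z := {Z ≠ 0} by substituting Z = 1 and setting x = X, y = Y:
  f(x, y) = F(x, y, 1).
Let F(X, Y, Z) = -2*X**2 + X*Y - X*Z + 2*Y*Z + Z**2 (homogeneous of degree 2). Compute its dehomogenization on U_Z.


f(x, y) = -2*x**2 + x*y - x + 2*y + 1

On U_Z we set Z = 1. Each monomial c·X^i·Y^j·Z^k in F becomes c·x^i·y^j·1^k = c·x^i·y^j.
Substituting Z = 1: F(X, Y, 1) = -2*x**2 + x*y - x + 2*y + 1.
Note: deg(f) ≤ deg(F) = 2; strict inequality happens when F is divisible by Z (lost terms).


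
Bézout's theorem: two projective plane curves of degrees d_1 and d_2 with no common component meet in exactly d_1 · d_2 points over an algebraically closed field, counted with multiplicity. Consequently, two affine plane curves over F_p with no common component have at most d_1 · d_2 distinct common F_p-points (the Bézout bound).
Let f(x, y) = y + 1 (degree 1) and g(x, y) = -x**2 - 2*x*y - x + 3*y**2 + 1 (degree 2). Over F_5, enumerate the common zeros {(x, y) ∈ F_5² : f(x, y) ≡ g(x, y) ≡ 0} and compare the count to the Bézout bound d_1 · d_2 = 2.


Common zeros: ∅; count = 0; Bézout bound = 2.

deg(f) = 1, deg(g) = 2, so Bézout bound = 2.
Scan x ∈ F_5. For each x, list the y ∈ F_5 with f(x, y) ≡ 0 and those with g(x, y) ≡ 0 (mod 5); the common zeros in that column are the intersection.
  x = 0: f ≡ 0 at y ∈ {4}; g ≡ 0 at y ∈ ∅; common: ∅.
  x = 1: f ≡ 0 at y ∈ {4}; g ≡ 0 at y ∈ {1, 3}; common: ∅.
  x = 2: f ≡ 0 at y ∈ {4}; g ≡ 0 at y ∈ {0, 3}; common: ∅.
  x = 3: f ≡ 0 at y ∈ {4}; g ≡ 0 at y ∈ ∅; common: ∅.
  x = 4: f ≡ 0 at y ∈ {4}; g ≡ 0 at y ∈ ∅; common: ∅.
Collecting: common zeros = ∅, so the count is 0.
Comparison with the Bézout bound: 0 ≤ 2 = deg(f)·deg(g), as expected for curves with no common component (the affine F_5-count falls short of the bound because intersections may lie at infinity, over extension fields, or carry multiplicity).


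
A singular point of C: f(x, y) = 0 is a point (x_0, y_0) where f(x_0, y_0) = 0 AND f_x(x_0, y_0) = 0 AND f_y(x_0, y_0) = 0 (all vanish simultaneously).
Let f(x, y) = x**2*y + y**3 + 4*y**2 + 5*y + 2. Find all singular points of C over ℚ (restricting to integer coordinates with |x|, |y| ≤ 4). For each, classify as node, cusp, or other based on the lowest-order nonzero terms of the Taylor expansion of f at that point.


Singular points: {(0, -1)}; classification: node.

Compute partial derivatives:
  f_x = 2*x*y.
  f_y = x**2 + 3*y**2 + 8*y + 5.
Scan x_0 ∈ {−4, ..., 4}. For each x_0, f_y(x_0, y) is a polynomial in y; find its integer roots y ∈ {−4, ..., 4}, then test f_x and f at those candidates.
  x = -4: f_y(-4, y) = 3*y**2 + 8*y + 21; no integer root y with |y| ≤ 4.
  x = -3: f_y(-3, y) = 3*y**2 + 8*y + 14; no integer root y with |y| ≤ 4.
  x = -2: f_y(-2, y) = 3*y**2 + 8*y + 9; no integer root y with |y| ≤ 4.
  x = -1: f_y(-1, y) = 3*y**2 + 8*y + 6; no integer root y with |y| ≤ 4.
  x = 0: f_y(0, y) = 3*y**2 + 8*y + 5; vanishes at y ∈ {-1}. (0, -1): f_x = 0, f = 0 — SINGULAR.
  x = 1: f_y(1, y) = 3*y**2 + 8*y + 6; no integer root y with |y| ≤ 4.
  x = 2: f_y(2, y) = 3*y**2 + 8*y + 9; no integer root y with |y| ≤ 4.
  x = 3: f_y(3, y) = 3*y**2 + 8*y + 14; no integer root y with |y| ≤ 4.
  x = 4: f_y(4, y) = 3*y**2 + 8*y + 21; no integer root y with |y| ≤ 4.
Only singular point on the grid: (0, -1).
Classify: substitute x = 0 + u, y = -1 + v and expand: f = u**2*v - u**2 + v**3 + v**2.
No constant or linear terms (consistent with a singular point). Quadratic part: -u**2 + v**2. Cubic part: u**2*v + v**3.
The quadratic part v**2 - u**2 = (v − u)(v + u) splits into two distinct linear factors, so there are two distinct tangent lines y − -1 = ±(x − 0) — this is a node (ordinary double point).
Classification: node.
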